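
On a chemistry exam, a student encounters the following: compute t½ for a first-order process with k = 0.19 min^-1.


t½ = ln2/k = 0.693147/(0.19 min^-1)
= 3.648 min

3.648 min


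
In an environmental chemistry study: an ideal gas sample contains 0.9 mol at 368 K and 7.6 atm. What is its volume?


PV = nRT  (R = 0.08206 L·atm/(mol·K))
V = nRT/P = 0.9×0.08206×368/7.6
= 3.576 L

3.576 L


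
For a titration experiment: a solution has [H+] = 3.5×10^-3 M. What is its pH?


pH = -log10([H+]) = -log10(3.5×10^-3)
= 3 - log10(3.5)
= 3 - 0.54
= 2.46

2.46


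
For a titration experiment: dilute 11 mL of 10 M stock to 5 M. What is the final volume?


C1V1 = C2V2
10 × 11 = 5 × V2
V2 = 110/5 = 22.0 mL

22.0 mL


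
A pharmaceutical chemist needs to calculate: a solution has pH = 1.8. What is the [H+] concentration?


[H+] = 10^(-pH) = 10^(-1.8)
= 1.58×10^-2 M

1.58×10^-2 M


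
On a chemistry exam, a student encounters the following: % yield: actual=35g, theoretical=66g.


% yield = actual/theoretical × 100
= 35/66 × 100
= 53.03%

53.03%


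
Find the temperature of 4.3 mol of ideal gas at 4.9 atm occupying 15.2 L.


PV = nRT  (R = 0.08206 L·atm/(mol·K))
T = PV/(nR) = 4.9×15.2/(4.3×0.08206)
= 74.48/0.352858
= 211.08 K

211.08 K


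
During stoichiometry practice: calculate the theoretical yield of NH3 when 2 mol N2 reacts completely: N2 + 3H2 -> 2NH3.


Mole ratio NH3:N2 = 2:1
n(NH3) = 2 × 2/1 = 4.000 mol
mass = 4.000 × 17.03 = 68.12 g

68.12 g


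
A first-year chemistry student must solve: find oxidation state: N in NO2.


x + 2(-2) = 0, so x = +4
Oxidation number: +4

+4


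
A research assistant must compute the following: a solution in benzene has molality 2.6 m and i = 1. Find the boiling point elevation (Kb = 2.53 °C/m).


ΔTb = Kb × m × i
= 2.53 × 2.6 × 1
= 6.578 °C

6.578 °C


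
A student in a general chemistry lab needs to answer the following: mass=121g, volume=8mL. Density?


ρ = mass/volume
= 121/8
= 15.125 g/mL

15.125 g/mL


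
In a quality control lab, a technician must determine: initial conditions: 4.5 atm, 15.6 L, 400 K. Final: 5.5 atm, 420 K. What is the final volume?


P1V1/T1 = P2V2/T2
V2 = P1V1T2/(T1P2)
= 4.5×15.6×420/(400×5.5)
= 13.402 L

13.402 L


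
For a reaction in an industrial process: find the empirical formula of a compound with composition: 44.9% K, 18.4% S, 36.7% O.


Assume 100 g sample. Moles of each element:
  K: 44.9/39.1 = 1.148 mol
  S: 18.4/32.07 = 0.574 mol
  O: 36.7/16.0 = 2.294 mol
Divide by smallest (0.574):
  K: 1.148/0.574 = 2.0
  S: 0.574/0.574 = 1.0
  O: 2.294/0.574 = 4.0
Empirical formula: K2SO4

K2SO4


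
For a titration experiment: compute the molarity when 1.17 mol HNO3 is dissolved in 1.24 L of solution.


M = n/V = 1.17/1.24 = 0.944 mol/L

0.944 M


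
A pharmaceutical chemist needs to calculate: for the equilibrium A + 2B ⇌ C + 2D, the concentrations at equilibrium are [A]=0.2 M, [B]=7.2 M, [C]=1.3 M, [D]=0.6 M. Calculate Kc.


Kc = [C][D]^2/([A][B]^2)
= (1.3^1 × 0.6^2)/(0.2^1 × 7.2^2)
= 0.468/10.368
= 0.04514

0.04514


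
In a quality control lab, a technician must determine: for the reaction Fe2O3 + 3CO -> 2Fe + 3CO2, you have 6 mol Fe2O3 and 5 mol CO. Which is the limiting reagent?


Mole ratio available / coefficient:
  Fe2O3: 6/1 = 6.000
  CO: 5/3 = 1.667
Smaller ratio is limiting.

CO


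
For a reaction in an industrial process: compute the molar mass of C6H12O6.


M(C6H12O6) = 6×12.01 + 12×1.008 + 6×16.0
= 72.06 + 12.1 + 96.0
= 180.16 g/mol

180.16 g/mol


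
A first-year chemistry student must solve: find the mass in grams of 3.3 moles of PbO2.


M(PbO2) = 239.2 g/mol
mass = n × M = 3.3 × 239.2 = 789.36 g

789.36 g


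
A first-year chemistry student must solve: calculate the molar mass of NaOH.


M(NaOH) = 1×22.99 + 1×16.0 + 1×1.008
= 22.99 + 16.0 + 1.01
= 40.0 g/mol

40.0 g/mol


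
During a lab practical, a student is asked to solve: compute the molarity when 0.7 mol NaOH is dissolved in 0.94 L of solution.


M = n/V = 0.7/0.94 = 0.745 mol/L

0.745 M


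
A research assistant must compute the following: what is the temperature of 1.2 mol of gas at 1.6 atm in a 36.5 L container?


PV = nRT  (R = 0.08206 L·atm/(mol·K))
T = PV/(nR) = 1.6×36.5/(1.2×0.08206)
= 58.40/0.098472
= 593.06 K

593.06 K


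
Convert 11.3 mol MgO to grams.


M(MgO) = 40.31 g/mol
mass = n × M = 11.3 × 40.31 = 455.50 g

455.50 g


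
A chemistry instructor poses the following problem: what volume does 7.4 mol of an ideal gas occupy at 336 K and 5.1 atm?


PV = nRT  (R = 0.08206 L·atm/(mol·K))
V = nRT/P = 7.4×0.08206×336/5.1
= 40.007 L

40.007 L


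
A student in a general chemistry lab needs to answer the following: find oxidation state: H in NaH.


H with a metal (hydride): -1
Oxidation number: -1

-1


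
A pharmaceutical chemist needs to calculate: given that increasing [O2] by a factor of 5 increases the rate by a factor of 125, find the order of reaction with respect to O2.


rate ∝ [O2]^n
5^n = 125 → n = 3
Order in O2: 3

3


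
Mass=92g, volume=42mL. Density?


ρ = mass/volume
= 92/42
= 2.19 g/mL

2.19 g/mL


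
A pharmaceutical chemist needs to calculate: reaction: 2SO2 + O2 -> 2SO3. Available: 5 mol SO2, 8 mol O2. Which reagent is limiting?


Mole ratio available / coefficient:
  SO2: 5/2 = 2.500
  O2: 8/1 = 8.000
Smaller ratio is limiting.

SO2


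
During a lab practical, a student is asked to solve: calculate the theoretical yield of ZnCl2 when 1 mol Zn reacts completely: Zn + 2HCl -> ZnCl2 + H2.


Mole ratio ZnCl2:Zn = 1:1
n(ZnCl2) = 1 × 1/1 = 1.000 mol
mass = 1.000 × 136.28 = 136.28 g

136.28 g


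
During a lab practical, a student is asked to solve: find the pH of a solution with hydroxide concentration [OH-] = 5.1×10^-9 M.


pOH = -log10([OH-]) = -log10(5.1×10^-9)
= 9 - log10(5.1) = 8.29
pH = 14 - pOH = 14 - 8.29 = 5.71

5.71


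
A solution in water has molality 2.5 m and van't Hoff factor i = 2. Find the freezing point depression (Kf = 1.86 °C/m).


ΔTf = Kf × m × i
= 1.86 × 2.5 × 2
= 9.3 °C

9.3 °C


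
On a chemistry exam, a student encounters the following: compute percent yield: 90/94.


% yield = actual/theoretical × 100
= 90/94 × 100
= 95.74%

95.74%


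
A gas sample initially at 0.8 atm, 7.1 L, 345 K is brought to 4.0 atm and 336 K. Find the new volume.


P1V1/T1 = P2V2/T2
V2 = P1V1T2/(T1P2)
= 0.8×7.1×336/(345×4.0)
= 1.383 L

1.383 L


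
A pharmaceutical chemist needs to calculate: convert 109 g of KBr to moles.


M(KBr) = 119.0 g/mol
n = mass/M = 109/119.0 = 0.916 mol

0.916 mol


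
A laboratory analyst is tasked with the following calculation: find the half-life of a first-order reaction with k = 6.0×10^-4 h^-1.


t½ = ln2/k = 0.693147/(6.0×10^-4 h^-1)
= 1155 h

1155 h


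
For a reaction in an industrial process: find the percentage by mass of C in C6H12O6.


M(C6H12O6) = 6×12.01 + 12×1.008 + 6×16.0 = 180.156 g/mol
Mass of C = 6 × 12.01 = 72.06 g/mol
% C = 72.06/180.156 × 100 = 40.00%

40.00%


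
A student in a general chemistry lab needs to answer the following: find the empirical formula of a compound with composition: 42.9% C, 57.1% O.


Assume 100 g sample. Moles of each element:
  C: 42.9/12.01 = 3.572 mol
  O: 57.1/16.0 = 3.569 mol
Divide by smallest (3.569):
  C: 3.572/3.569 = 1.0
  O: 3.569/3.569 = 1.0
Empirical formula: CO

CO


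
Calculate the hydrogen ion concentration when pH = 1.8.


[H+] = 10^(-pH) = 10^(-1.8)
= 1.58×10^-2 M

1.58×10^-2 M


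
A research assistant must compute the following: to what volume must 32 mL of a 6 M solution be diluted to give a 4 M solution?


C1V1 = C2V2
6 × 32 = 4 × V2
V2 = 192/4 = 48.0 mL

48.0 mL


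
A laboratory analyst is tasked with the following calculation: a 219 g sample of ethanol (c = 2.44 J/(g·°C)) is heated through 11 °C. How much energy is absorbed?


q = mcΔT = 219 × 2.44 × 11
= 5877.96 J

5877.96 J


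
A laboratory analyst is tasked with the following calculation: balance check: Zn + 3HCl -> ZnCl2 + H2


Equation: Zn + 3HCl -> ZnCl2 + H2
Check atoms: Cl: 3≠2, H: 3≠2, Zn: 1=1
Not balanced

No, not balanced


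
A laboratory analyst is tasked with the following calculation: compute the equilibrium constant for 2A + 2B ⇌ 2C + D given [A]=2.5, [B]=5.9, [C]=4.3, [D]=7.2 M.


Kc = [C]^2[D]/([A]^2[B]^2)
= (4.3^2 × 7.2^1)/(2.5^2 × 5.9^2)
= 133.128/217.5625
= 0.6119

0.6119


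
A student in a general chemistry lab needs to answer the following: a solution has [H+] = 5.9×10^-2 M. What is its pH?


pH = -log10([H+]) = -log10(5.9×10^-2)
= 2 - log10(5.9)
= 2 - 0.77
= 1.23

1.23


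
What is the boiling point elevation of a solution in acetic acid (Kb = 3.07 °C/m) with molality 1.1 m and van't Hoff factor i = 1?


ΔTb = Kb × m × i
= 3.07 × 1.1 × 1
= 3.377 °C

3.377 °C


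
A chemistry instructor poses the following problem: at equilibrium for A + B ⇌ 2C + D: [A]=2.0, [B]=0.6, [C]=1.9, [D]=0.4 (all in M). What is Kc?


Kc = [C]^2[D]/([A][B])
= (1.9^2 × 0.4^1)/(2.0^1 × 0.6^1)
= 1.444/1.2
= 1.203

1.203


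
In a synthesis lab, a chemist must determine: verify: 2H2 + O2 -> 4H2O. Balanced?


Equation: 2H2 + O2 -> 4H2O
Check atoms: H: 4≠8, O: 2≠4
Not balanced

No, not balanced


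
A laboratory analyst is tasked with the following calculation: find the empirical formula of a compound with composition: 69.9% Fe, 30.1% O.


Assume 100 g sample. Moles of each element:
  Fe: 69.9/55.85 = 1.252 mol
  O: 30.1/16.0 = 1.881 mol
Divide by smallest (1.252):
  Fe: 1.252/1.252 = 1.0
  O: 1.881/1.252 = 1.5
Multiply all ratios by 2 to obtain whole numbers.
Empirical formula: Fe2O3

Fe2O3


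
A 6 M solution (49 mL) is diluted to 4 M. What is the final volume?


C1V1 = C2V2
6 × 49 = 4 × V2
V2 = 294/4 = 73.5 mL

73.5 mL


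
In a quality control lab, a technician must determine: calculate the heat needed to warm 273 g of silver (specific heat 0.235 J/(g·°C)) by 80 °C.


q = mcΔT = 273 × 0.235 × 80
= 5132.40 J

5132.40 J


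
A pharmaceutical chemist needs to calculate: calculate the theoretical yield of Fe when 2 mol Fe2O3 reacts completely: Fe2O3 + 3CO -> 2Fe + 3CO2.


Mole ratio Fe:Fe2O3 = 2:1
n(Fe) = 2 × 2/1 = 4.000 mol
mass = 4.000 × 55.85 = 223.4 g

223.4 g


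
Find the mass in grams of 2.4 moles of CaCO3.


M(CaCO3) = 100.09 g/mol
mass = n × M = 2.4 × 100.09 = 240.22 g

240.22 g


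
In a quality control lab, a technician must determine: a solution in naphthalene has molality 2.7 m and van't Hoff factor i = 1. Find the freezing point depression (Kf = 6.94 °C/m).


ΔTf = Kf × m × i
= 6.94 × 2.7 × 1
= 18.738 °C

18.738 °C


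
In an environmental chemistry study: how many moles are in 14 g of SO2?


M(SO2) = 64.07 g/mol
n = mass/M = 14/64.07 = 0.2185 mol

0.2185 mol


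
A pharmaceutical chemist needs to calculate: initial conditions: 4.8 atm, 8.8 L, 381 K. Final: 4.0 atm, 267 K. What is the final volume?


P1V1/T1 = P2V2/T2
V2 = P1V1T2/(T1P2)
= 4.8×8.8×267/(381×4.0)
= 7.4 L

7.4 L


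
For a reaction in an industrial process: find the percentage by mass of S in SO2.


M(SO2) = 1×32.07 + 2×16.0 = 64.07 g/mol
Mass of S = 1 × 32.07 = 32.07 g/mol
% S = 32.07/64.07 × 100 = 50.05%

50.05%


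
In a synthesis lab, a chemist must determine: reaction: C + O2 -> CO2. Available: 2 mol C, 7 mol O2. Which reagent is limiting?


Mole ratio available / coefficient:
  C: 2/1 = 2.000
  O2: 7/1 = 7.000
Smaller ratio is limiting.

C


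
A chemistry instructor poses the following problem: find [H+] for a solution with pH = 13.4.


[H+] = 10^(-pH) = 10^(-13.4)
= 3.98×10^-14 M

3.98×10^-14 M


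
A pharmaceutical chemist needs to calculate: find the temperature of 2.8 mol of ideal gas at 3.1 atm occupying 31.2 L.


PV = nRT  (R = 0.08206 L·atm/(mol·K))
T = PV/(nR) = 3.1×31.2/(2.8×0.08206)
= 96.72/0.229768
= 420.95 K

420.95 K


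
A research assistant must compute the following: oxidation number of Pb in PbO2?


x + 2(-2) = 0, so x = +4
Oxidation number: +4

+4


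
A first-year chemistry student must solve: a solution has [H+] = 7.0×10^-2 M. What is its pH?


pH = -log10([H+]) = -log10(7.0×10^-2)
= 2 - log10(7.0)
= 2 - 0.85
= 1.15

1.15


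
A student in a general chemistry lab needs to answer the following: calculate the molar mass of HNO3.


M(HNO3) = 1×1.008 + 1×14.01 + 3×16.0
= 1.01 + 14.01 + 48.0
= 63.02 g/mol

63.02 g/mol


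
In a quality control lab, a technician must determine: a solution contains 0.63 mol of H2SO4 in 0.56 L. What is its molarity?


M = n/V = 0.63/0.56 = 1.125 mol/L

1.125 M


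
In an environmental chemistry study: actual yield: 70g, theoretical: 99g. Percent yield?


% yield = actual/theoretical × 100
= 70/99 × 100
= 70.71%

70.71%


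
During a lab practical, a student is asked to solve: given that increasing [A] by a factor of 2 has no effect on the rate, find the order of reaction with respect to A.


rate ∝ [A]^n
rate ∝ [A]^0
Order in A: 0

0


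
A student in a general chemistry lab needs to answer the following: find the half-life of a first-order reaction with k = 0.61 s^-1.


t½ = ln2/k = 0.693147/(0.61 s^-1)
= 1.136 s

1.136 s


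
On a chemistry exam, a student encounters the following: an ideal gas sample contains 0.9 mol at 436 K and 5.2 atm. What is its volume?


PV = nRT  (R = 0.08206 L·atm/(mol·K))
V = nRT/P = 0.9×0.08206×436/5.2
= 6.192 L

6.192 L


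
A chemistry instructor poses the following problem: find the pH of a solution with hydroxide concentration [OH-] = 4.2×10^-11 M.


pOH = -log10([OH-]) = -log10(4.2×10^-11)
= 11 - log10(4.2) = 10.38
pH = 14 - pOH = 14 - 10.38 = 3.62

3.62


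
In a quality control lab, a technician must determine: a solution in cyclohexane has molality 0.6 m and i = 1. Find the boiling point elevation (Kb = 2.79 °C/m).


ΔTb = Kb × m × i
= 2.79 × 0.6 × 1
= 1.674 °C

1.674 °C


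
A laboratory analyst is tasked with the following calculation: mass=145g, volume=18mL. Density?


ρ = mass/volume
= 145/18
= 8.056 g/mL

8.056 g/mL


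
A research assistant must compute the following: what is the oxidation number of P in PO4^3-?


x + 4(-2) = -3, so x = +5
Oxidation number: +5

+5


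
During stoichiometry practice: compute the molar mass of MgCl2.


M(MgCl2) = 1×24.31 + 2×35.45
= 24.31 + 70.9
= 95.21 g/mol

95.21 g/mol


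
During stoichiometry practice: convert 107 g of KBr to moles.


M(KBr) = 119.0 g/mol
n = mass/M = 107/119.0 = 0.8992 mol

0.8992 mol


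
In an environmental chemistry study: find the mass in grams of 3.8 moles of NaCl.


M(NaCl) = 58.44 g/mol
mass = n × M = 3.8 × 58.44 = 222.07 g

222.07 g


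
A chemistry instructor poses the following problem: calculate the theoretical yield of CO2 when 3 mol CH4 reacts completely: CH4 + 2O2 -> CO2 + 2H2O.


Mole ratio CO2:CH4 = 1:1
n(CO2) = 3 × 1/1 = 3.000 mol
mass = 3.000 × 44.01 = 132.03 g

132.03 g


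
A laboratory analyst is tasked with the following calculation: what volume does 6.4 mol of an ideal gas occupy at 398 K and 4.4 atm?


PV = nRT  (R = 0.08206 L·atm/(mol·K))
V = nRT/P = 6.4×0.08206×398/4.4
= 47.505 L

47.505 L


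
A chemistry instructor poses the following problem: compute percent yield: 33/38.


% yield = actual/theoretical × 100
= 33/38 × 100
= 86.84%

86.84%


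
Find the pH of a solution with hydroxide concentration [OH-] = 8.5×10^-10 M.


pOH = -log10([OH-]) = -log10(8.5×10^-10)
= 10 - log10(8.5) = 9.07
pH = 14 - pOH = 14 - 9.07 = 4.93

4.93


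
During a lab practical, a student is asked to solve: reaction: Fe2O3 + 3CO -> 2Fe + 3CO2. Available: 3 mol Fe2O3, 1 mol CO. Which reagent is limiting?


Mole ratio available / coefficient:
  Fe2O3: 3/1 = 3.000
  CO: 1/3 = 0.333
Smaller ratio is limiting.

CO


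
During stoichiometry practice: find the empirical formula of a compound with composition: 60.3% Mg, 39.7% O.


Assume 100 g sample. Moles of each element:
  Mg: 60.3/24.31 = 2.48 mol
  O: 39.7/16.0 = 2.481 mol
Divide by smallest (2.48):
  Mg: 2.48/2.48 = 1.0
  O: 2.481/2.48 = 1.0
Empirical formula: MgO

MgO


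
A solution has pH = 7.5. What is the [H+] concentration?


[H+] = 10^(-pH) = 10^(-7.5)
= 3.16×10^-8 M

3.16×10^-8 M


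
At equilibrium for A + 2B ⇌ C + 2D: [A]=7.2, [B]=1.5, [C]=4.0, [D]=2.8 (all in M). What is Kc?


Kc = [C][D]^2/([A][B]^2)
= (4.0^1 × 2.8^2)/(7.2^1 × 1.5^2)
= 31.36/16.2
= 1.936

1.936


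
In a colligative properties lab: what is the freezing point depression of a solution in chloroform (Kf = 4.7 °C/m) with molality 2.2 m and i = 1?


ΔTf = Kf × m × i
= 4.7 × 2.2 × 1
= 10.34 °C

10.34 °C


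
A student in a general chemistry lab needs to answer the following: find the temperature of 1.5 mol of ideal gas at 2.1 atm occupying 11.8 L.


PV = nRT  (R = 0.08206 L·atm/(mol·K))
T = PV/(nR) = 2.1×11.8/(1.5×0.08206)
= 24.78/0.123090
= 201.32 K

201.32 K


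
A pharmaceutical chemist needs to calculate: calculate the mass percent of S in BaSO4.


M(BaSO4) = 1×137.33 + 1×32.07 + 4×16.0 = 233.40 g/mol
Mass of S = 1 × 32.07 = 32.07 g/mol
% S = 32.07/233.40 × 100 = 13.74%

13.74%


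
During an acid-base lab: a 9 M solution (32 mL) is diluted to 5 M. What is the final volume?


C1V1 = C2V2
9 × 32 = 5 × V2
V2 = 288/5 = 57.6 mL

57.6 mL


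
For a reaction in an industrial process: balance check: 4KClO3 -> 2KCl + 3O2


Equation: 4KClO3 -> 2KCl + 3O2
Check atoms: Cl: 4≠2, K: 4≠2, O: 12≠6
Not balanced

No, not balanced


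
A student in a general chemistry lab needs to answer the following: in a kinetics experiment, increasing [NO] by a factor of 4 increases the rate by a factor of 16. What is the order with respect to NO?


rate ∝ [NO]^n
4^n = 16 → n = 2
Order in NO: 2

2


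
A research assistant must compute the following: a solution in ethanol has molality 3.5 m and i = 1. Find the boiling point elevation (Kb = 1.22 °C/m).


ΔTb = Kb × m × i
= 1.22 × 3.5 × 1
= 4.27 °C

4.27 °C


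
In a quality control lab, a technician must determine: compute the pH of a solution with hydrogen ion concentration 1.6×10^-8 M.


pH = -log10([H+]) = -log10(1.6×10^-8)
= 8 - log10(1.6)
= 8 - 0.2
= 7.8

7.8


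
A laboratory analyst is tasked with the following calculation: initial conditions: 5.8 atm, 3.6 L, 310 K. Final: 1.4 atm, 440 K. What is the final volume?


P1V1/T1 = P2V2/T2
V2 = P1V1T2/(T1P2)
= 5.8×3.6×440/(310×1.4)
= 21.169 L

21.169 L


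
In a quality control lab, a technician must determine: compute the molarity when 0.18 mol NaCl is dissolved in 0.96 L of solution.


M = n/V = 0.18/0.96 = 0.188 mol/L

0.188 M


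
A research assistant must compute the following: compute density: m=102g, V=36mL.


ρ = mass/volume
= 102/36
= 2.833 g/mL

2.833 g/mL


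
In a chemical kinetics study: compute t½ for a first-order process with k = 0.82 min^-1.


t½ = ln2/k = 0.693147/(0.82 min^-1)
= 0.8453 min

0.8453 min


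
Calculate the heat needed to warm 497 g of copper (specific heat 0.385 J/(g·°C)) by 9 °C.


q = mcΔT = 497 × 0.385 × 9
= 1722.11 J

1722.11 J


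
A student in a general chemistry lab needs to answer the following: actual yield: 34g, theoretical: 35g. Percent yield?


% yield = actual/theoretical × 100
= 34/35 × 100
= 97.14%

97.14%


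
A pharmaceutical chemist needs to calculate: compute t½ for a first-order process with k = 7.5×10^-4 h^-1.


t½ = ln2/k = 0.693147/(7.5×10^-4 h^-1)
= 924.2 h

924.2 h


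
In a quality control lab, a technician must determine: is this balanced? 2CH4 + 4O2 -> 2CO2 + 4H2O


Equation: 2CH4 + 4O2 -> 2CO2 + 4H2O
Check atoms: C: 2=2, H: 8=8, O: 8=8
Balanced

Yes, balanced


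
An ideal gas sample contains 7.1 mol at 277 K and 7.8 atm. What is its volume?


PV = nRT  (R = 0.08206 L·atm/(mol·K))
V = nRT/P = 7.1×0.08206×277/7.8
= 20.691 L

20.691 L


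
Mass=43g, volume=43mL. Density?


ρ = mass/volume
= 43/43
= 1.0 g/mL

1.0 g/mL


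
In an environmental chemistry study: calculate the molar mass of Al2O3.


M(Al2O3) = 2×26.98 + 3×16.0
= 53.96 + 48.0
= 101.96 g/mol

101.96 g/mol


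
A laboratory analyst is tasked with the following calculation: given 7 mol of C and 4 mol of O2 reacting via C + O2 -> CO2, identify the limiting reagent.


Mole ratio available / coefficient:
  C: 7/1 = 7.000
  O2: 4/1 = 4.000
Smaller ratio is limiting.

O2


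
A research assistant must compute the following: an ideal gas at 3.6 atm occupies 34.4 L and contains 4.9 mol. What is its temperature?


PV = nRT  (R = 0.08206 L·atm/(mol·K))
T = PV/(nR) = 3.6×34.4/(4.9×0.08206)
= 123.84/0.402094
= 307.99 K

307.99 K


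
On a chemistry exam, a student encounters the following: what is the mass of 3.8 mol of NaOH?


M(NaOH) = 40.0 g/mol
mass = n × M = 3.8 × 40.0 = 152.00 g

152.00 g


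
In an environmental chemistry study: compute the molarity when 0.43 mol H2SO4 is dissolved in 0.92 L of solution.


M = n/V = 0.43/0.92 = 0.467 mol/L

0.467 M


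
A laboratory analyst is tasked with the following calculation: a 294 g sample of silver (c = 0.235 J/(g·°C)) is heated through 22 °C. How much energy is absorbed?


q = mcΔT = 294 × 0.235 × 22
= 1519.98 J

1519.98 J


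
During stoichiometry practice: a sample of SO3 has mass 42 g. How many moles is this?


M(SO3) = 80.07 g/mol
n = mass/M = 42/80.07 = 0.5245 mol

0.5245 mol


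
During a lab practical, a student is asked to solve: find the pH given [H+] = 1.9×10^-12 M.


pH = -log10([H+]) = -log10(1.9×10^-12)
= 12 - log10(1.9)
= 12 - 0.28
= 11.72

11.72


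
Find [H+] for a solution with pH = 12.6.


[H+] = 10^(-pH) = 10^(-12.6)
= 2.51×10^-13 M

2.51×10^-13 M


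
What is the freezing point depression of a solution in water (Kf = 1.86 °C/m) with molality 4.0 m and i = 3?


ΔTf = Kf × m × i
= 1.86 × 4.0 × 3
= 22.32 °C

22.32 °C


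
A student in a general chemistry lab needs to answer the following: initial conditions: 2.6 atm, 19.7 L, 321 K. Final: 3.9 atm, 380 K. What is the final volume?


P1V1/T1 = P2V2/T2
V2 = P1V1T2/(T1P2)
= 2.6×19.7×380/(321×3.9)
= 15.547 L

15.547 L


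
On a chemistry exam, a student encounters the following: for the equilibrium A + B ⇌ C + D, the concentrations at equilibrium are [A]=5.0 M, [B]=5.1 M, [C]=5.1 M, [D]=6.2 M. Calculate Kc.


Kc = [C][D]/([A][B])
= (5.1^1 × 6.2^1)/(5.0^1 × 5.1^1)
= 31.62/25.5
= 1.240

1.240


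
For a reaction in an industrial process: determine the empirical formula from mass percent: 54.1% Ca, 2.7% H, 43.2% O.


Assume 100 g sample. Moles of each element:
  Ca: 54.1/40.08 = 1.35 mol
  H: 2.7/1.008 = 2.679 mol
  O: 43.2/16.0 = 2.7 mol
Divide by smallest (1.35):
  Ca: 1.35/1.35 = 1.0
  H: 2.679/1.35 = 1.98
  O: 2.7/1.35 = 2.0
Empirical formula: CaO2H2

CaO2H2


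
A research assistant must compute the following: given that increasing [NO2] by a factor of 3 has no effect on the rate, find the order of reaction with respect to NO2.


rate ∝ [NO2]^n
rate ∝ [NO2]^0
Order in NO2: 0

0


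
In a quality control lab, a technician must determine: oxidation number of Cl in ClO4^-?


x + 4(-2) = -1, so x = +7
Oxidation number: +7

+7


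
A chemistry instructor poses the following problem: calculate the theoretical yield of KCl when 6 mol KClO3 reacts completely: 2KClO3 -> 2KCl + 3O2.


Mole ratio KCl:KClO3 = 2:2
n(KCl) = 6 × 2/2 = 6.000 mol
mass = 6.000 × 74.55 = 447.3 g

447.3 g


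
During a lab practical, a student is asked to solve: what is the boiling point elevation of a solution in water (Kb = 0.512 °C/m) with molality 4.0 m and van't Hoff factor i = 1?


ΔTb = Kb × m × i
= 0.512 × 4.0 × 1
= 2.048 °C

2.048 °C


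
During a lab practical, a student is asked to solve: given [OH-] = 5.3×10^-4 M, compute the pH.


pOH = -log10([OH-]) = -log10(5.3×10^-4)
= 4 - log10(5.3) = 3.28
pH = 14 - pOH = 14 - 3.28 = 10.72

10.72


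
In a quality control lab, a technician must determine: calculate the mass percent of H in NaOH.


M(NaOH) = 1×22.99 + 1×16.0 + 1×1.008 = 39.998 g/mol
Mass of H = 1 × 1.008 = 1.008 g/mol
% H = 1.008/39.998 × 100 = 2.52%

2.52%


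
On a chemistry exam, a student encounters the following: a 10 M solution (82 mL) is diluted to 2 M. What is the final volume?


C1V1 = C2V2
10 × 82 = 2 × V2
V2 = 820/2 = 410.0 mL

410.0 mL


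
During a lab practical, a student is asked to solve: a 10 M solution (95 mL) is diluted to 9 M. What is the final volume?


C1V1 = C2V2
10 × 95 = 9 × V2
V2 = 950/9 = 105.56 mL

105.56 mL


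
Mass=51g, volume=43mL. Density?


ρ = mass/volume
= 51/43
= 1.186 g/mL

1.186 g/mL


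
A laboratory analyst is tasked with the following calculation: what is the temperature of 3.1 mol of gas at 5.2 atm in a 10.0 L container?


PV = nRT  (R = 0.08206 L·atm/(mol·K))
T = PV/(nR) = 5.2×10.0/(3.1×0.08206)
= 52.00/0.254386
= 204.41 K

204.41 K


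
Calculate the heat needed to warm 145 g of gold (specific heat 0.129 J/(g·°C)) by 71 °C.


q = mcΔT = 145 × 0.129 × 71
= 1328.06 J

1328.06 J


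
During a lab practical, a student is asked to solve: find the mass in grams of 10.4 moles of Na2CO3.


M(Na2CO3) = 105.99 g/mol
mass = n × M = 10.4 × 105.99 = 1102.30 g

1102.30 g


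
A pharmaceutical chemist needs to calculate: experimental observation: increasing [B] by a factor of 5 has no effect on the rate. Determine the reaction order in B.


rate ∝ [B]^n
rate ∝ [B]^0
Order in B: 0

0


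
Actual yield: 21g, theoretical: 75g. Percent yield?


% yield = actual/theoretical × 100
= 21/75 × 100
= 28.0%

28.0%


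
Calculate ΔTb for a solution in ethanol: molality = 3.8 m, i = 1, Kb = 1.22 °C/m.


ΔTb = Kb × m × i
= 1.22 × 3.8 × 1
= 4.636 °C

4.636 °C


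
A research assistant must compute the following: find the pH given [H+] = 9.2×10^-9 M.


pH = -log10([H+]) = -log10(9.2×10^-9)
= 9 - log10(9.2)
= 9 - 0.96
= 8.04

8.04


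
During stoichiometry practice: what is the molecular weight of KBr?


M(KBr) = 1×39.1 + 1×79.9
= 39.1 + 79.9
= 119.0 g/mol

119.0 g/mol


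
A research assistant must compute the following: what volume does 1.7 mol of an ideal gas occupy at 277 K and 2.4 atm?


PV = nRT  (R = 0.08206 L·atm/(mol·K))
V = nRT/P = 1.7×0.08206×277/2.4
= 16.101 L

16.101 L


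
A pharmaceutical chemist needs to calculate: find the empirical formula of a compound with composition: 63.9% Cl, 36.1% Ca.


Assume 100 g sample. Moles of each element:
  Cl: 63.9/35.45 = 1.803 mol
  Ca: 36.1/40.08 = 0.901 mol
Divide by smallest (0.901):
  Cl: 1.803/0.901 = 2.0
  Ca: 0.901/0.901 = 1.0
Empirical formula: CaCl2

CaCl2


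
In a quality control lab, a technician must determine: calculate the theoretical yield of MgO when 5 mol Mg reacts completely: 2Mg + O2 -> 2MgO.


Mole ratio MgO:Mg = 2:2
n(MgO) = 5 × 2/2 = 5.000 mol
mass = 5.000 × 40.31 = 201.55 g

201.55 g


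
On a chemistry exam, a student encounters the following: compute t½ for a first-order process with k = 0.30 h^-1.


t½ = ln2/k = 0.693147/(0.30 h^-1)
= 2.310 h

2.310 h


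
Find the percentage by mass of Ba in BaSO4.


M(BaSO4) = 1×137.33 + 1×32.07 + 4×16.0 = 233.40 g/mol
Mass of Ba = 1 × 137.33 = 137.33 g/mol
% Ba = 137.33/233.40 × 100 = 58.84%

58.84%


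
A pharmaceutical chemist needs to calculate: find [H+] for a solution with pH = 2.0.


[H+] = 10^(-pH) = 10^(-2.0)
= 1.0×10^-2 M

1.0×10^-2 M


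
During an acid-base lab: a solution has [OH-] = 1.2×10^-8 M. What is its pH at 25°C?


pOH = -log10([OH-]) = -log10(1.2×10^-8)
= 8 - log10(1.2) = 7.92
pH = 14 - pOH = 14 - 7.92 = 6.08

6.08


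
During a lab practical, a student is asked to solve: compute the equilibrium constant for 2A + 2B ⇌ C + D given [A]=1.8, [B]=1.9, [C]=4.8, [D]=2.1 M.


Kc = [C][D]/([A]^2[B]^2)
= (4.8^1 × 2.1^1)/(1.8^2 × 1.9^2)
= 10.08/11.6964
= 0.8618

0.8618


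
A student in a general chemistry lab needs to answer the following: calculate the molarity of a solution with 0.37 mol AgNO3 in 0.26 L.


M = n/V = 0.37/0.26 = 1.423 mol/L

1.423 M


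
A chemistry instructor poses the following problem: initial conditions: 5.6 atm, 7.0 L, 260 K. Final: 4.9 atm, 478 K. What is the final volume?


P1V1/T1 = P2V2/T2
V2 = P1V1T2/(T1P2)
= 5.6×7.0×478/(260×4.9)
= 14.708 L

14.708 L


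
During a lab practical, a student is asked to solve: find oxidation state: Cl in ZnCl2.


halide: -1
Oxidation number: -1

-1


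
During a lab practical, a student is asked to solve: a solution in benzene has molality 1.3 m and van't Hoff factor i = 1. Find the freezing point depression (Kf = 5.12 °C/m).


ΔTf = Kf × m × i
= 5.12 × 1.3 × 1
= 6.656 °C

6.656 °C


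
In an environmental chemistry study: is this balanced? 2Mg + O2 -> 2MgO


Equation: 2Mg + O2 -> 2MgO
Check atoms: Mg: 2=2, O: 2=2
Balanced

Yes, balanced


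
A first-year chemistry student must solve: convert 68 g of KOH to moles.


M(KOH) = 56.11 g/mol
n = mass/M = 68/56.11 = 1.2119 mol

1.2119 mol


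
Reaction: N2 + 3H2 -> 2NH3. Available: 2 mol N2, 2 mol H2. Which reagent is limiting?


Mole ratio available / coefficient:
  N2: 2/1 = 2.000
  H2: 2/3 = 0.667
Smaller ratio is limiting.

H2


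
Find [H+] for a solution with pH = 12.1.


[H+] = 10^(-pH) = 10^(-12.1)
= 7.94×10^-13 M

7.94×10^-13 M


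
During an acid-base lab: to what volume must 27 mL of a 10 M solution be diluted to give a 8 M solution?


C1V1 = C2V2
10 × 27 = 8 × V2
V2 = 270/8 = 33.75 mL

33.75 mL


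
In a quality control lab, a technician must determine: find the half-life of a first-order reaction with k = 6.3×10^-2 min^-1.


t½ = ln2/k = 0.693147/(6.3×10^-2 min^-1)
= 11.00 min

11.00 min


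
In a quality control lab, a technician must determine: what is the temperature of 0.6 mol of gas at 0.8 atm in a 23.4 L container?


PV = nRT  (R = 0.08206 L·atm/(mol·K))
T = PV/(nR) = 0.8×23.4/(0.6×0.08206)
= 18.72/0.049236
= 380.21 K

380.21 K


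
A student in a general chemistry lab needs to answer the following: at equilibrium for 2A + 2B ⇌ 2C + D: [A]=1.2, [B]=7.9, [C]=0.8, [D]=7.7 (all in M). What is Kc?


Kc = [C]^2[D]/([A]^2[B]^2)
= (0.8^2 × 7.7^1)/(1.2^2 × 7.9^2)
= 4.928/89.8704
= 0.05483

0.05483


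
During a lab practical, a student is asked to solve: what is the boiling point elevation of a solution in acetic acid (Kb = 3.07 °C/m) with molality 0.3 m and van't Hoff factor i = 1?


ΔTb = Kb × m × i
= 3.07 × 0.3 × 1
= 0.921 °C

0.921 °C


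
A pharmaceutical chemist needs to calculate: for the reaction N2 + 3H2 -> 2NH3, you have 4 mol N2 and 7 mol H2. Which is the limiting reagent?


Mole ratio available / coefficient:
  N2: 4/1 = 4.000
  H2: 7/3 = 2.333
Smaller ratio is limiting.

H2


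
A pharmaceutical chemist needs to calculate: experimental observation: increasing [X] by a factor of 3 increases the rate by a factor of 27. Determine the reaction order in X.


rate ∝ [X]^n
3^n = 27 → n = 3
Order in X: 3

3


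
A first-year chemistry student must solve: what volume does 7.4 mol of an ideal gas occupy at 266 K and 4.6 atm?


PV = nRT  (R = 0.08206 L·atm/(mol·K))
V = nRT/P = 7.4×0.08206×266/4.6
= 35.115 L

35.115 L


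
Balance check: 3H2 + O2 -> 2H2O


Equation: 3H2 + O2 -> 2H2O
Check atoms: H: 6≠4, O: 2=2
Not balanced

No, not balanced


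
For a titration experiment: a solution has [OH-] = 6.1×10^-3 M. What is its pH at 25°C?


pOH = -log10([OH-]) = -log10(6.1×10^-3)
= 3 - log10(6.1) = 2.21
pH = 14 - pOH = 14 - 2.21 = 11.79

11.79


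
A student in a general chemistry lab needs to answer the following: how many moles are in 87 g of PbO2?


M(PbO2) = 239.2 g/mol
n = mass/M = 87/239.2 = 0.3637 mol

0.3637 mol


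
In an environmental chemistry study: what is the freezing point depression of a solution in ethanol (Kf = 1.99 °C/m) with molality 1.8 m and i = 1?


ΔTf = Kf × m × i
= 1.99 × 1.8 × 1
= 3.582 °C

3.582 °C


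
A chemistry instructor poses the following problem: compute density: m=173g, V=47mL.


ρ = mass/volume
= 173/47
= 3.681 g/mL

3.681 g/mL


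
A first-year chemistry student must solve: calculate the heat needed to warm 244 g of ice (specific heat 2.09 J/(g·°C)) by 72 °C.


q = mcΔT = 244 × 2.09 × 72
= 36717.12 J

36717.12 J


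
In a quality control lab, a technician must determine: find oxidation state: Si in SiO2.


x + 2(-2) = 0, so x = +4
Oxidation number: +4

+4


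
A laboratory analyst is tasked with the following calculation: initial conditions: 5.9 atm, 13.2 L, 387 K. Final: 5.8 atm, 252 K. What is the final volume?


P1V1/T1 = P2V2/T2
V2 = P1V1T2/(T1P2)
= 5.9×13.2×252/(387×5.8)
= 8.744 L

8.744 L


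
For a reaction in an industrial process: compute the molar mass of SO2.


M(SO2) = 1×32.07 + 2×16.0
= 32.07 + 32.0
= 64.07 g/mol

64.07 g/mol


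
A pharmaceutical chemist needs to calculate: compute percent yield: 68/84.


% yield = actual/theoretical × 100
= 68/84 × 100
= 80.95%

80.95%


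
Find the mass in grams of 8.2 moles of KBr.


M(KBr) = 119.0 g/mol
mass = n × M = 8.2 × 119.0 = 975.80 g

975.80 g


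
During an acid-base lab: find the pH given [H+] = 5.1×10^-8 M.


pH = -log10([H+]) = -log10(5.1×10^-8)
= 8 - log10(5.1)
= 8 - 0.71
= 7.29

7.29


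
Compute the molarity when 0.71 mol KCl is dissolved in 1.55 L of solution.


M = n/V = 0.71/1.55 = 0.458 mol/L

0.458 M


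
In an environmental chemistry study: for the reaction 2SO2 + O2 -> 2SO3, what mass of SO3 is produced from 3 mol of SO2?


Mole ratio SO3:SO2 = 2:2
n(SO3) = 3 × 2/2 = 3.000 mol
mass = 3.000 × 80.07 = 240.21 g

240.21 g


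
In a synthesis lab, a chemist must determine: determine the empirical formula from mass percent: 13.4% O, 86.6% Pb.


Assume 100 g sample. Moles of each element:
  O: 13.4/16.0 = 0.838 mol
  Pb: 86.6/207.2 = 0.418 mol
Divide by smallest (0.418):
  O: 0.838/0.418 = 2.0
  Pb: 0.418/0.418 = 1.0
Empirical formula: PbO2

PbO2


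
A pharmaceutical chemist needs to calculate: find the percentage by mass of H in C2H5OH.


M(C2H5OH) = 2×12.01 + 6×1.008 + 1×16.0 = 46.068 g/mol
Mass of H = 6 × 1.008 = 6.048 g/mol
% H = 6.048/46.068 × 100 = 13.13%

13.13%


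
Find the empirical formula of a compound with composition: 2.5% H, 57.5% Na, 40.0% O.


Assume 100 g sample. Moles of each element:
  H: 2.5/1.008 = 2.48 mol
  Na: 57.5/22.99 = 2.501 mol
  O: 40.0/16.0 = 2.5 mol
Divide by smallest (2.48):
  H: 2.48/2.48 = 1.0
  Na: 2.501/2.48 = 1.01
  O: 2.5/2.48 = 1.01
Empirical formula: NaOH

NaOH


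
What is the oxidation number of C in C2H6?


2x + 6(+1) = 0, so x = -3
Oxidation number: -3

-3


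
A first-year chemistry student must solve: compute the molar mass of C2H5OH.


M(C2H5OH) = 2×12.01 + 6×1.008 + 1×16.0
= 24.02 + 6.05 + 16.0
= 46.07 g/mol

46.07 g/mol


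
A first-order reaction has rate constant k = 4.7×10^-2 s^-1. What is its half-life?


t½ = ln2/k = 0.693147/(4.7×10^-2 s^-1)
= 14.75 s

14.75 s


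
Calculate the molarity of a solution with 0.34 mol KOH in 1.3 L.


M = n/V = 0.34/1.3 = 0.262 mol/L

0.262 M


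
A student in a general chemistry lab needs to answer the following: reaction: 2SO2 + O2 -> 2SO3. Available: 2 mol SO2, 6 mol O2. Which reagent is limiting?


Mole ratio available / coefficient:
  SO2: 2/2 = 1.000
  O2: 6/1 = 6.000
Smaller ratio is limiting.

SO2


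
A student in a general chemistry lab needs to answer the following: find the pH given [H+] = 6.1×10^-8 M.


pH = -log10([H+]) = -log10(6.1×10^-8)
= 8 - log10(6.1)
= 8 - 0.79
= 7.21

7.21


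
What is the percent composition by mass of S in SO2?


M(SO2) = 1×32.07 + 2×16.0 = 64.07 g/mol
Mass of S = 1 × 32.07 = 32.07 g/mol
% S = 32.07/64.07 × 100 = 50.05%

50.05%


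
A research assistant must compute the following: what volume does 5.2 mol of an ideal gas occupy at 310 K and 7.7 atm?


PV = nRT  (R = 0.08206 L·atm/(mol·K))
V = nRT/P = 5.2×0.08206×310/7.7
= 17.179 L

17.179 L


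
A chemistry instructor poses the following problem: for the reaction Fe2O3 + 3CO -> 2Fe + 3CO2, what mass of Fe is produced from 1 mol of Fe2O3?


Mole ratio Fe:Fe2O3 = 2:1
n(Fe) = 1 × 2/1 = 2.000 mol
mass = 2.000 × 55.85 = 111.7 g

111.7 g


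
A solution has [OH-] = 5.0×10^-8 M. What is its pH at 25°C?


pOH = -log10([OH-]) = -log10(5.0×10^-8)
= 8 - log10(5.0) = 7.3
pH = 14 - pOH = 14 - 7.3 = 6.7

6.7


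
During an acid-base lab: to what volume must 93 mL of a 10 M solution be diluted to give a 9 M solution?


C1V1 = C2V2
10 × 93 = 9 × V2
V2 = 930/9 = 103.33 mL

103.33 mL


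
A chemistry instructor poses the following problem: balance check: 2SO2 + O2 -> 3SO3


Equation: 2SO2 + O2 -> 3SO3
Check atoms: O: 6≠9, S: 2≠3
Not balanced

No, not balanced


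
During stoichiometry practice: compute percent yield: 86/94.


% yield = actual/theoretical × 100
= 86/94 × 100
= 91.49%

91.49%


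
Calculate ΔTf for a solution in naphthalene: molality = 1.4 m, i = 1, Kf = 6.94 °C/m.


ΔTf = Kf × m × i
= 6.94 × 1.4 × 1
= 9.716 °C

9.716 °C


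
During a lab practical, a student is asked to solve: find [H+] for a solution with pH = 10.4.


[H+] = 10^(-pH) = 10^(-10.4)
= 3.98×10^-11 M

3.98×10^-11 M


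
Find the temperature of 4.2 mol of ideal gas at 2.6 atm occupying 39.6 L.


PV = nRT  (R = 0.08206 L·atm/(mol·K))
T = PV/(nR) = 2.6×39.6/(4.2×0.08206)
= 102.96/0.344652
= 298.74 K

298.74 K


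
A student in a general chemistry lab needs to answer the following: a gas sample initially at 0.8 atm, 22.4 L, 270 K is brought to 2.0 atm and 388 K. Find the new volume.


P1V1/T1 = P2V2/T2
V2 = P1V1T2/(T1P2)
= 0.8×22.4×388/(270×2.0)
= 12.876 L

12.876 L


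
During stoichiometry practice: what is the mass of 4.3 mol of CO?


M(CO) = 28.01 g/mol
mass = n × M = 4.3 × 28.01 = 120.44 g

120.44 g


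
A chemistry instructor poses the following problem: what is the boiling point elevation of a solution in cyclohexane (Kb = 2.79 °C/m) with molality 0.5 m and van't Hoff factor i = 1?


ΔTb = Kb × m × i
= 2.79 × 0.5 × 1
= 1.395 °C

1.395 °C


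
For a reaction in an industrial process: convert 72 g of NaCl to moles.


M(NaCl) = 58.44 g/mol
n = mass/M = 72/58.44 = 1.232 mol

1.232 mol


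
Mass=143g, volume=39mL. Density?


ρ = mass/volume
= 143/39
= 3.667 g/mL

3.667 g/mL


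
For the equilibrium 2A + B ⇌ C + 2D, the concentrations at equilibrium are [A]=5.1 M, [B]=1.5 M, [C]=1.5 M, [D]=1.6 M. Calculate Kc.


Kc = [C][D]^2/([A]^2[B])
= (1.5^1 × 1.6^2)/(5.1^2 × 1.5^1)
= 3.84/39.015
= 0.09842

0.09842


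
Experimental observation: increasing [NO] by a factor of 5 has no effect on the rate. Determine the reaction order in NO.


rate ∝ [NO]^n
rate ∝ [NO]^0
Order in NO: 0

0


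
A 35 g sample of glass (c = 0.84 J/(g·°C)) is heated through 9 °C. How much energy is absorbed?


q = mcΔT = 35 × 0.84 × 9
= 264.60 J

264.60 J


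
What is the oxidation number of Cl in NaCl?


halide: -1
Oxidation number: -1

-1
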